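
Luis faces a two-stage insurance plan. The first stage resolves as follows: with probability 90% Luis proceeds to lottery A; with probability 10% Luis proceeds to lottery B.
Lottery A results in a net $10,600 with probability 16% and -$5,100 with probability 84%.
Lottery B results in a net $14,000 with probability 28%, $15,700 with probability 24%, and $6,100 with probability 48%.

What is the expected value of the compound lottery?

EV(A) = 0.16 × 10600 + 0.84 × (-5100) = 1696 − 4284 = -2588
EV(B) = 0.28 × 14000 + 0.24 × 15700 + 0.48 × 6100 = 3920 + 3768 + 2928 = 10616
Overall = 0.9 × (-2588) + 0.1 × 10616 = -2329.2 + 1061.6 = -1267.6

-$1,267.60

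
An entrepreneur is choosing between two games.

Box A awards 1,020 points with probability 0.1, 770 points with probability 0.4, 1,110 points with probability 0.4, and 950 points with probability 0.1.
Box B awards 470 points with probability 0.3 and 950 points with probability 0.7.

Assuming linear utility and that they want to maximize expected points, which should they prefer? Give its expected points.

Box A (949 points)

Box A = 0.1 × 1020 + 0.4 × 770 + 0.4 × 1110 + 0.1 × 950 = 102 + 308 + 444 + 95 = 949
Box B = 0.3 × 470 + 0.7 × 950 = 141 + 665 = 806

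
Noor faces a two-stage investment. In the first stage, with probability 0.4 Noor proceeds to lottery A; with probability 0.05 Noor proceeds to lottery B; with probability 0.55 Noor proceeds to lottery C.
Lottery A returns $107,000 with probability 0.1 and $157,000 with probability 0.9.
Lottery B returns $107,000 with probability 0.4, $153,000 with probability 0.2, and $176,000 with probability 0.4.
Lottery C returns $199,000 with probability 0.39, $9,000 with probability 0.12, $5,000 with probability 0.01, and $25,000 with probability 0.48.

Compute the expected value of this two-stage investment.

EV(A) = 0.1 × 107000 + 0.9 × 157000 = 10700 + 141300 = 152000
EV(B) = 0.4 × 107000 + 0.2 × 153000 + 0.4 × 176000 = 42800 + 30600 + 70400 = 143800
EV(C) = 0.39 × 199000 + 0.12 × 9000 + 0.01 × 5000 + 0.48 × 25000 = 77610 + 1080 + 50 + 12000 = 90740
Overall = 0.4 × 152000 + 0.05 × 143800 + 0.55 × 90740 = 60800 + 7190 + 49907 = 117897

$117,897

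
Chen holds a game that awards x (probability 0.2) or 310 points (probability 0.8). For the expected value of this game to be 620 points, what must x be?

x = 1,860 points

0.2·x + 0.8·310 = 620
0.2·x = 620 − 248 = 372
x = 372 / 0.2 = 1860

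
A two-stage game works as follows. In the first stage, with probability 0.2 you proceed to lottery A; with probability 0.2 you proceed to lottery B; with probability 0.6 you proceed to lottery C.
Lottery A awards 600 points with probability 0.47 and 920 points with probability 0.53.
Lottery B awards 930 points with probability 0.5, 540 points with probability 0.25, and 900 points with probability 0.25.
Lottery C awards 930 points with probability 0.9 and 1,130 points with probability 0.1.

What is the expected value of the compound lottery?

EV(A) = 0.47 × 600 + 0.53 × 920 = 282 + 487.6 = 769.6
EV(B) = 0.5 × 930 + 0.25 × 540 + 0.25 × 900 = 465 + 135 + 225 = 825
EV(C) = 0.9 × 930 + 0.1 × 1130 = 837 + 113 = 950
Overall = 0.2 × 769.6 + 0.2 × 825 + 0.6 × 950 = 153.92 + 165 + 570 = 888.92

888.92 points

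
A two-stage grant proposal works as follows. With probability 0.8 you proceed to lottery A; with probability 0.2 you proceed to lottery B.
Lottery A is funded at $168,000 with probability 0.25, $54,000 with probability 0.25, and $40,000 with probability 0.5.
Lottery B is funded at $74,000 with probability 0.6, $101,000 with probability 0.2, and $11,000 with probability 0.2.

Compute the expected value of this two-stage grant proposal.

$73,760

EV(A) = 0.25 × 168000 + 0.25 × 54000 + 0.5 × 40000 = 42000 + 13500 + 20000 = 75500
EV(B) = 0.6 × 74000 + 0.2 × 101000 + 0.2 × 11000 = 44400 + 20200 + 2200 = 66800
Overall = 0.8 × 75500 + 0.2 × 66800 = 60400 + 13360 = 73760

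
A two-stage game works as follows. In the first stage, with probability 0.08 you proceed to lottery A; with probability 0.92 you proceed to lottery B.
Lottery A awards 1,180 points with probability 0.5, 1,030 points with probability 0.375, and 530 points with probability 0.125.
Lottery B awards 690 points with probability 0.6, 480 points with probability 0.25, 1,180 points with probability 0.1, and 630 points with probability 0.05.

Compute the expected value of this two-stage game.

712.22 points

EV(A) = 0.5 × 1180 + 0.375 × 1030 + 0.125 × 530 = 590 + 386.25 + 66.25 = 1042.5
EV(B) = 0.6 × 690 + 0.25 × 480 + 0.1 × 1180 + 0.05 × 630 = 414 + 120 + 118 + 31.5 = 683.5
Overall = 0.08 × 1042.5 + 0.92 × 683.5 = 83.4 + 628.82 = 712.22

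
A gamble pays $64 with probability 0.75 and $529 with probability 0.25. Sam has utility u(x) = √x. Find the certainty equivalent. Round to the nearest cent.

$138.06

E[u] = 0.75·√64 + 0.25·√529 = 0.75·8 + 0.25·23 = 11.75
CE = (11.75)² = 138.0625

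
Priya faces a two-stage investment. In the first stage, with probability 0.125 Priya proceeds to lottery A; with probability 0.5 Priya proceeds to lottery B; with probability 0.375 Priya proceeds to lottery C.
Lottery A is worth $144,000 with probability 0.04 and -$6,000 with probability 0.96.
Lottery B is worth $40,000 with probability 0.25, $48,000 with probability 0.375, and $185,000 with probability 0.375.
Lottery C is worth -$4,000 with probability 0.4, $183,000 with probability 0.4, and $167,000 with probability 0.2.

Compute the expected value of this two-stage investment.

EV(A) = 0.04 × 144000 + 0.96 × (-6000) = 5760 − 5760 = 0
EV(B) = 0.25 × 40000 + 0.375 × 48000 + 0.375 × 185000 = 10000 + 18000 + 69375 = 97375
EV(C) = 0.4 × (-4000) + 0.4 × 183000 + 0.2 × 167000 = -1600 + 73200 + 33400 = 105000
Overall = 0.125 × 0 + 0.5 × 97375 + 0.375 × 105000 = 0 + 48687.5 + 39375 = 88062.5

$88,062.50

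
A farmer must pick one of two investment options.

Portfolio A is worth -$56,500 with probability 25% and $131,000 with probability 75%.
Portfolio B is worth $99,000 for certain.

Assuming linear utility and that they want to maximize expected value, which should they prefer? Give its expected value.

Portfolio B ($99,000)

Portfolio A = 0.25 × (-56500) + 0.75 × 131000 = -14125 + 98250 = 84125
Portfolio B: 99000 (certain)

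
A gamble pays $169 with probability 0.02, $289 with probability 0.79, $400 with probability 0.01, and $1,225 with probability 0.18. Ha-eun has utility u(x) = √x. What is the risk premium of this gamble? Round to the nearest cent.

E[u] = 0.02·√169 + 0.79·√289 + 0.01·√400 + 0.18·√1225 = 0.02·13 + 0.79·17 + 0.01·20 + 0.18·35 = 20.19
CE = (20.19)² = 407.6361
Risk premium = EV − CE = 456.19 − 407.6361 = 48.5539

$48.55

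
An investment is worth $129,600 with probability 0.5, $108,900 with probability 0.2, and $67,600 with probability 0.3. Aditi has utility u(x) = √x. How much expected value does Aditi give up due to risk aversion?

$1,884

E[u] = 0.5·√129600 + 0.2·√108900 + 0.3·√67600 = 0.5·360 + 0.2·330 + 0.3·260 = 324
CE = (324)² = 104976
Risk premium = EV − CE = 106860 − 104976 = 1884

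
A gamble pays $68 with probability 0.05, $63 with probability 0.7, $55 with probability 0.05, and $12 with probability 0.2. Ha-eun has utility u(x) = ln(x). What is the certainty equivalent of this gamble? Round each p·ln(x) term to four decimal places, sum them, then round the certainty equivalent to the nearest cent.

$45.09

E[u] = 0.05·ln(68) + 0.7·ln(63) + 0.05·ln(55) + 0.2·ln(12) = 0.2110 + 2.9002 + 0.2004 + 0.4970 = 3.8086
CE = e^3.8086 ≈ 45.09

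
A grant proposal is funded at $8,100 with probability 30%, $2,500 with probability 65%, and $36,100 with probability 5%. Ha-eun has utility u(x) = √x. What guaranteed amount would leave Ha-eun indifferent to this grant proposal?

$4,761

E[u] = 0.3·√8100 + 0.65·√2500 + 0.05·√36100 = 0.3·90 + 0.65·50 + 0.05·190 = 69
CE = (69)² = 4761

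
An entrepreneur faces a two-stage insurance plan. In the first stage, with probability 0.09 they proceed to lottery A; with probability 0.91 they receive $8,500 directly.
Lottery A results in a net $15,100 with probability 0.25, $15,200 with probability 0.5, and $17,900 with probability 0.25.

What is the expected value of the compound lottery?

$9,161.50

EV(A) = 0.25 × 15100 + 0.5 × 15200 + 0.25 × 17900 = 3775 + 7600 + 4475 = 15850
Branch B: 8500 (certain)
Overall = 0.09 × 15850 + 0.91 × 8500 = 1426.5 + 7735 = 9161.5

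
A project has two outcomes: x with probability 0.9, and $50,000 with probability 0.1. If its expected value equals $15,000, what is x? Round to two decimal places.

x = $11,111.11

0.9·x + 0.1·50000 = 15000
0.9·x = 15000 − 5000 = 10000
x = 10000 / 0.9 = 11111.1111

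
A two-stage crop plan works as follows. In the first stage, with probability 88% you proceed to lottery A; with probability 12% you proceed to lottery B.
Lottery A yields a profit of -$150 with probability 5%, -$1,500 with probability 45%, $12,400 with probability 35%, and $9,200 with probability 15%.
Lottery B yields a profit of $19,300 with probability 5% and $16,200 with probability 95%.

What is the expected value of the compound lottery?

EV(A) = 0.05 × (-150) + 0.45 × (-1500) + 0.35 × 12400 + 0.15 × 9200 = -7.5 − 675 + 4340 + 1380 = 5037.5
EV(B) = 0.05 × 19300 + 0.95 × 16200 = 965 + 15390 = 16355
Overall = 0.88 × 5037.5 + 0.12 × 16355 = 4433 + 1962.6 = 6395.6

$6,395.60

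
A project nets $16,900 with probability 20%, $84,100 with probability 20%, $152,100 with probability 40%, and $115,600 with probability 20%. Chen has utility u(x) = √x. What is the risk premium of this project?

E[u] = 0.2·√16900 + 0.2·√84100 + 0.4·√152100 + 0.2·√115600 = 0.2·130 + 0.2·290 + 0.4·390 + 0.2·340 = 308
CE = (308)² = 94864
Risk premium = EV − CE = 104160 − 94864 = 9296

$9,296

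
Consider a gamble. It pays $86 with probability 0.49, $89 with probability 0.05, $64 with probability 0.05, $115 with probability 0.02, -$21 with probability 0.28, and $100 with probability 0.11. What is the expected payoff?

$57.21

EV = 0.49 × 86 + 0.05 × 89 + 0.05 × 64 + 0.02 × 115 + 0.28 × (-21) + 0.11 × 100 = 42.14 + 4.45 + 3.2 + 2.3 − 5.88 + 11 = 57.21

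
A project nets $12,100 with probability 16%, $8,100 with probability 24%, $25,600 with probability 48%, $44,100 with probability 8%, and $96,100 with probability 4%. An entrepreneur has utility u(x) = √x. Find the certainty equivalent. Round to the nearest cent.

$21,083.04

E[u] = 0.16·√12100 + 0.24·√8100 + 0.48·√25600 + 0.08·√44100 + 0.04·√96100 = 0.16·110 + 0.24·90 + 0.48·160 + 0.08·210 + 0.04·310 = 145.2
CE = (145.2)² = 21083.04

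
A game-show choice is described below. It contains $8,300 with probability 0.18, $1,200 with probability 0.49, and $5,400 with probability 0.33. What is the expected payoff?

$3,864

EV = 0.18 × 8300 + 0.49 × 1200 + 0.33 × 5400 = 1494 + 588 + 1782 = 3864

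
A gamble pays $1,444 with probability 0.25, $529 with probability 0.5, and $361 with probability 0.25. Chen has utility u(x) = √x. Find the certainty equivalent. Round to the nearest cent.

E[u] = 0.25·√1444 + 0.5·√529 + 0.25·√361 = 0.25·38 + 0.5·23 + 0.25·19 = 25.75
CE = (25.75)² = 663.0625

$663.06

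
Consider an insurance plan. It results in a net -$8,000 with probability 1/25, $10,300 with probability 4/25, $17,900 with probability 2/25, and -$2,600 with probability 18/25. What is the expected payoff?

$888

EV = 1/25 × (-8000) + 4/25 × 10300 + 2/25 × 17900 + 18/25 × (-2600) = -320 + 1648 + 1432 − 1872 = 888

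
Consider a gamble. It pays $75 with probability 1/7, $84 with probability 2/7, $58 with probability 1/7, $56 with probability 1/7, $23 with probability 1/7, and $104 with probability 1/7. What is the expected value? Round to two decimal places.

EV = 1/7 × 75 + 2/7 × 84 + 1/7 × 58 + 1/7 × 56 + 1/7 × 23 + 1/7 × 104 = 10.7143 + 24 + 8.2857 + 8 + 3.2857 + 14.8571 = 69.1429

$69.14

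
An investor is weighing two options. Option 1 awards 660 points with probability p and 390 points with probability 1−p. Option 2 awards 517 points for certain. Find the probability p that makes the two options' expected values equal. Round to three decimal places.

p = 0.470

p·660 + (1−p)·390 = 517
270p + 390 = 517
p = (517 − 390) / 270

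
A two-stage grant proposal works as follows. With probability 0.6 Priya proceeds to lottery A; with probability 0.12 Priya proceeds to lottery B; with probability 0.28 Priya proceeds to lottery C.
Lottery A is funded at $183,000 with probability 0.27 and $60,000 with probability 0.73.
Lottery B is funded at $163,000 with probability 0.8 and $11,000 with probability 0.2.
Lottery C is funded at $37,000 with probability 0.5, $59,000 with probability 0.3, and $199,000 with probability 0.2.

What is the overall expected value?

EV(A) = 0.27 × 183000 + 0.73 × 60000 = 49410 + 43800 = 93210
EV(B) = 0.8 × 163000 + 0.2 × 11000 = 130400 + 2200 = 132600
EV(C) = 0.5 × 37000 + 0.3 × 59000 + 0.2 × 199000 = 18500 + 17700 + 39800 = 76000
Overall = 0.6 × 93210 + 0.12 × 132600 + 0.28 × 76000 = 55926 + 15912 + 21280 = 93118

$93,118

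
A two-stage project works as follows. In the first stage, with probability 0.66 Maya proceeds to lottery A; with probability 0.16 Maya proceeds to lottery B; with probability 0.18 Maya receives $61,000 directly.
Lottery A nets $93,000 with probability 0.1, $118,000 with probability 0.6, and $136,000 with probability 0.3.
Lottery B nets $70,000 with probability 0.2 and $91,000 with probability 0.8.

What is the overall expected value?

EV(A) = 0.1 × 93000 + 0.6 × 118000 + 0.3 × 136000 = 9300 + 70800 + 40800 = 120900
EV(B) = 0.2 × 70000 + 0.8 × 91000 = 14000 + 72800 = 86800
Branch C: 61000 (certain)
Overall = 0.66 × 120900 + 0.16 × 86800 + 0.18 × 61000 = 79794 + 13888 + 10980 = 104662

$104,662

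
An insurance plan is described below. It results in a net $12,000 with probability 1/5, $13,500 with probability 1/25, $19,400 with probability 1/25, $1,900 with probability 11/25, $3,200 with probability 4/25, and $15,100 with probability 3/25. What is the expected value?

EV = 1/5 × 12000 + 1/25 × 13500 + 1/25 × 19400 + 11/25 × 1900 + 4/25 × 3200 + 3/25 × 15100 = 2400 + 540 + 776 + 836 + 512 + 1812 = 6876

$6,876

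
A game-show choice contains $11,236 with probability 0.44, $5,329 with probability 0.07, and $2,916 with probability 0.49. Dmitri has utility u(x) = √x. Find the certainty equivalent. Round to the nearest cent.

E[u] = 0.44·√11236 + 0.07·√5329 + 0.49·√2916 = 0.44·106 + 0.07·73 + 0.49·54 = 78.21
CE = (78.21)² = 6116.8041

$6,116.80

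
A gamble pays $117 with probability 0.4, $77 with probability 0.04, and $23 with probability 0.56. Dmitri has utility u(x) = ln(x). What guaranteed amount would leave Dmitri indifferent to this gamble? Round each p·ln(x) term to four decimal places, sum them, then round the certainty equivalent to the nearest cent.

$46.27

E[u] = 0.4·ln(117) + 0.04·ln(77) + 0.56·ln(23) = 1.9049 + 0.1738 + 1.7559 = 3.8346
CE = e^3.8346 ≈ 46.27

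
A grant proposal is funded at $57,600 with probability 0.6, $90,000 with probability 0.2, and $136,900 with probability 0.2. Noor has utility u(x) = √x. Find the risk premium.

$2,656

E[u] = 0.6·√57600 + 0.2·√90000 + 0.2·√136900 = 0.6·240 + 0.2·300 + 0.2·370 = 278
CE = (278)² = 77284
Risk premium = EV − CE = 79940 − 77284 = 2656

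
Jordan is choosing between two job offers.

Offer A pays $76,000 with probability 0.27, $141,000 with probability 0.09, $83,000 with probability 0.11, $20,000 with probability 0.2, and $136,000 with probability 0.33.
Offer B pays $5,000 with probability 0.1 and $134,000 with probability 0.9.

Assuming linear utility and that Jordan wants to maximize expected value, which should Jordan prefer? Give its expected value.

Offer B ($121,100)

Offer A = 0.27 × 76000 + 0.09 × 141000 + 0.11 × 83000 + 0.2 × 20000 + 0.33 × 136000 = 20520 + 12690 + 9130 + 4000 + 44880 = 91220
Offer B = 0.1 × 5000 + 0.9 × 134000 = 500 + 120600 = 121100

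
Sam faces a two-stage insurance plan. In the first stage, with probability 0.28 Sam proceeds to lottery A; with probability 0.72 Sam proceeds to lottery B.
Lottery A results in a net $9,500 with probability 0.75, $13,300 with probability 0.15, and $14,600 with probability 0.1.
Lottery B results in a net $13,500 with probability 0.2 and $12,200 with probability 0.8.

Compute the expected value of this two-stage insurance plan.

EV(A) = 0.75 × 9500 + 0.15 × 13300 + 0.1 × 14600 = 7125 + 1995 + 1460 = 10580
EV(B) = 0.2 × 13500 + 0.8 × 12200 = 2700 + 9760 = 12460
Overall = 0.28 × 10580 + 0.72 × 12460 = 2962.4 + 8971.2 = 11933.6

$11,933.60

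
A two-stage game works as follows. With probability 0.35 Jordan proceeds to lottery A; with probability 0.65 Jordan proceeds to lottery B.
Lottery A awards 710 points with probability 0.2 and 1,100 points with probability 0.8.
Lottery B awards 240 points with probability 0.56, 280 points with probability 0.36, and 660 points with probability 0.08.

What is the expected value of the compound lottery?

544.9 points

EV(A) = 0.2 × 710 + 0.8 × 1100 = 142 + 880 = 1022
EV(B) = 0.56 × 240 + 0.36 × 280 + 0.08 × 660 = 134.4 + 100.8 + 52.8 = 288
Overall = 0.35 × 1022 + 0.65 × 288 = 357.7 + 187.2 = 544.9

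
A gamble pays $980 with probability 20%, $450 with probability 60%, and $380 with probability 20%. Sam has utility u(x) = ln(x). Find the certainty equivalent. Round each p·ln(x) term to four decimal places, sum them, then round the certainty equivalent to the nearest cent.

E[u] = 0.2·ln(980) + 0.6·ln(450) + 0.2·ln(380) = 1.3775 + 3.6655 + 1.1880 = 6.2310
CE = e^6.2310 ≈ 508.26

$508.26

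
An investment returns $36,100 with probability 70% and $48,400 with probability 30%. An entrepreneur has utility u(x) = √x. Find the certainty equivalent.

E[u] = 0.7·√36100 + 0.3·√48400 = 0.7·190 + 0.3·220 = 199
CE = (199)² = 39601

$39,601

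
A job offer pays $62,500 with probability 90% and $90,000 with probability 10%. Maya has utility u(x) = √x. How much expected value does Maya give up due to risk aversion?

E[u] = 0.9·√62500 + 0.1·√90000 = 0.9·250 + 0.1·300 = 255
CE = (255)² = 65025
Risk premium = EV − CE = 65250 − 65025 = 225

$225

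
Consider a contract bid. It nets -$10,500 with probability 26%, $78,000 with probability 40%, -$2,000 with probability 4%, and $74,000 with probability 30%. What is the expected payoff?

$50,590

EV = 0.26 × (-10500) + 0.4 × 78000 + 0.04 × (-2000) + 0.3 × 74000 = -2730 + 31200 − 80 + 22200 = 50590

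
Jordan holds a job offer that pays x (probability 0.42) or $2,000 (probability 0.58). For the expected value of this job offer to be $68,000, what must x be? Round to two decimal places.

x = $159,142.86

0.42·x + 0.58·2000 = 68000
0.42·x = 68000 − 1160 = 66840
x = 66840 / 0.42 = 159142.8571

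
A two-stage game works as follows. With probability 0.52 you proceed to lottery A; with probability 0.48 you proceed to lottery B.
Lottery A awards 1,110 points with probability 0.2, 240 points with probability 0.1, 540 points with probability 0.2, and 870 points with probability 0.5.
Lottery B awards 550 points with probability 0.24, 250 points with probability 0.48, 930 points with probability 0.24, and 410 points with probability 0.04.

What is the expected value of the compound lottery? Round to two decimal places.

EV(A) = 0.2 × 1110 + 0.1 × 240 + 0.2 × 540 + 0.5 × 870 = 222 + 24 + 108 + 435 = 789
EV(B) = 0.24 × 550 + 0.48 × 250 + 0.24 × 930 + 0.04 × 410 = 132 + 120 + 223.2 + 16.4 = 491.6
Overall = 0.52 × 789 + 0.48 × 491.6 = 410.28 + 235.968 = 646.248

646.25 points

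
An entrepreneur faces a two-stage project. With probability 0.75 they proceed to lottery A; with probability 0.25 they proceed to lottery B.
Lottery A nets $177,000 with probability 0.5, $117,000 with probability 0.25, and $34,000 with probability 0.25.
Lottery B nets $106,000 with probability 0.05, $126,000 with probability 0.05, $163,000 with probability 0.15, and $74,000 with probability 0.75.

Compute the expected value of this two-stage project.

EV(A) = 0.5 × 177000 + 0.25 × 117000 + 0.25 × 34000 = 88500 + 29250 + 8500 = 126250
EV(B) = 0.05 × 106000 + 0.05 × 126000 + 0.15 × 163000 + 0.75 × 74000 = 5300 + 6300 + 24450 + 55500 = 91550
Overall = 0.75 × 126250 + 0.25 × 91550 = 94687.5 + 22887.5 = 117575

$117,575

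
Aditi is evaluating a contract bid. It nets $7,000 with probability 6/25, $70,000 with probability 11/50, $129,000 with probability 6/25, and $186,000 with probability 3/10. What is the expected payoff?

$103,840

EV = 6/25 × 7000 + 11/50 × 70000 + 6/25 × 129000 + 3/10 × 186000 = 1680 + 15400 + 30960 + 55800 = 103840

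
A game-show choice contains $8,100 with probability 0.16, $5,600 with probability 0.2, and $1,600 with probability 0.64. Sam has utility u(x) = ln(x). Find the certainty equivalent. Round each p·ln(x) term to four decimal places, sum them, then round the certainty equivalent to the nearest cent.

E[u] = 0.16·ln(8100) + 0.2·ln(5600) + 0.64·ln(1600) = 1.4399 + 1.7261 + 4.7218 = 7.8878
CE = e^7.8878 ≈ 2664.58

$2,664.58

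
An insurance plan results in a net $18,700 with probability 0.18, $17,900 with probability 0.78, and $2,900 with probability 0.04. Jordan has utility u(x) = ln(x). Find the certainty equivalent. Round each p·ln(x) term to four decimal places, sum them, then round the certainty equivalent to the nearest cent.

$16,774.25

E[u] = 0.18·ln(18700) + 0.78·ln(17900) + 0.04·ln(2900) = 1.7705 + 7.6382 + 0.3189 = 9.7276
CE = e^9.7276 ≈ 16774.25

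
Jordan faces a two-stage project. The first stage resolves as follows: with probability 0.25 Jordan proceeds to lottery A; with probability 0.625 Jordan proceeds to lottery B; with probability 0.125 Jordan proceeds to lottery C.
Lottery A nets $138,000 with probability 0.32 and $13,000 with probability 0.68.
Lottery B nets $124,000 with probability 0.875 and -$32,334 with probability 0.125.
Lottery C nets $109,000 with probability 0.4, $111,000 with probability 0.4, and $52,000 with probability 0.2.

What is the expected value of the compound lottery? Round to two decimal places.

$90,836.41

EV(A) = 0.32 × 138000 + 0.68 × 13000 = 44160 + 8840 = 53000
EV(B) = 0.875 × 124000 + 0.125 × (-32334) = 108500 − 4041.75 = 104458.25
EV(C) = 0.4 × 109000 + 0.4 × 111000 + 0.2 × 52000 = 43600 + 44400 + 10400 = 98400
Overall = 0.25 × 53000 + 0.625 × 104458.25 + 0.125 × 98400 = 13250 + 65286.40625 + 12300 = 90836.40625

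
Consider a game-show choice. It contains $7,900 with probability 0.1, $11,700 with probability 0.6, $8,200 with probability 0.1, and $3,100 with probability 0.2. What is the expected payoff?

EV = 0.1 × 7900 + 0.6 × 11700 + 0.1 × 8200 + 0.2 × 3100 = 790 + 7020 + 820 + 620 = 9250

$9,250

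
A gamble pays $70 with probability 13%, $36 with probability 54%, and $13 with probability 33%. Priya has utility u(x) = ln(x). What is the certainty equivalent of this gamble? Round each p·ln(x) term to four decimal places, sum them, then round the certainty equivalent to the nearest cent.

E[u] = 0.13·ln(70) + 0.54·ln(36) + 0.33·ln(13) = 0.5523 + 1.9351 + 0.8464 = 3.3338
CE = e^3.3338 ≈ 28.04

$28.04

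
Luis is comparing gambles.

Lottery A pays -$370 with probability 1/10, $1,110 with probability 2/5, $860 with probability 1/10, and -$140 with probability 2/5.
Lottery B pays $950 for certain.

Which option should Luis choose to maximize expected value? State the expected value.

Lottery B ($950)

Lottery A = 1/10 × (-370) + 2/5 × 1110 + 1/10 × 860 + 2/5 × (-140) = -37 + 444 + 86 − 56 = 437
Lottery B: 950 (certain)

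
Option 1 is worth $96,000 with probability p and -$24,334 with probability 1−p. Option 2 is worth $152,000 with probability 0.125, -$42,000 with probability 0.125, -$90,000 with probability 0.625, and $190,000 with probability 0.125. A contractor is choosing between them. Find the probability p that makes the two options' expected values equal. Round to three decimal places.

EV(Option 2) = 0.125 × 152000 + 0.125 × (-42000) + 0.625 × (-90000) + 0.125 × 190000 = 19000 − 5250 − 56250 + 23750 = -18750
p·96000 + (1−p)·(-24334) = -18750
120334p − 24334 = -18750
p = (-18750 + 24334) / 120334

p = 0.046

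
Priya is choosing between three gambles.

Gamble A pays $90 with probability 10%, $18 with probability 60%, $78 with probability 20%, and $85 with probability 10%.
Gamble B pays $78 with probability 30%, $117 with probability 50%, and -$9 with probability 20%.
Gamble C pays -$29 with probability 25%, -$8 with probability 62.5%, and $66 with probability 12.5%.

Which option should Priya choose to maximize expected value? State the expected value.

Gamble B ($80.10)

Gamble A = 0.1 × 90 + 0.6 × 18 + 0.2 × 78 + 0.1 × 85 = 9 + 10.8 + 15.6 + 8.5 = 43.9
Gamble B = 0.3 × 78 + 0.5 × 117 + 0.2 × (-9) = 23.4 + 58.5 − 1.8 = 80.1
Gamble C = 0.25 × (-29) + 0.625 × (-8) + 0.125 × 66 = -7.25 − 5 + 8.25 = -4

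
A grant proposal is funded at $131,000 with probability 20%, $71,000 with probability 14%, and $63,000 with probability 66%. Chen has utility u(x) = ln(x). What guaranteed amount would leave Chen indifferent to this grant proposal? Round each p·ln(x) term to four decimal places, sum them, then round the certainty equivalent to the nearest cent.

$74,168.88

E[u] = 0.2·ln(131000) + 0.14·ln(71000) + 0.66·ln(63000) = 2.3566 + 1.5639 + 7.2936 = 11.2141
CE = e^11.2141 ≈ 74168.88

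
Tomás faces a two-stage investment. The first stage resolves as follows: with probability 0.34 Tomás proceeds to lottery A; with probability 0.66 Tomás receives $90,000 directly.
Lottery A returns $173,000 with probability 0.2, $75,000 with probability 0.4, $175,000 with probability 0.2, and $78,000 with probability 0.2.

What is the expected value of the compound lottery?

EV(A) = 0.2 × 173000 + 0.4 × 75000 + 0.2 × 175000 + 0.2 × 78000 = 34600 + 30000 + 35000 + 15600 = 115200
Branch B: 90000 (certain)
Overall = 0.34 × 115200 + 0.66 × 90000 = 39168 + 59400 = 98568

$98,568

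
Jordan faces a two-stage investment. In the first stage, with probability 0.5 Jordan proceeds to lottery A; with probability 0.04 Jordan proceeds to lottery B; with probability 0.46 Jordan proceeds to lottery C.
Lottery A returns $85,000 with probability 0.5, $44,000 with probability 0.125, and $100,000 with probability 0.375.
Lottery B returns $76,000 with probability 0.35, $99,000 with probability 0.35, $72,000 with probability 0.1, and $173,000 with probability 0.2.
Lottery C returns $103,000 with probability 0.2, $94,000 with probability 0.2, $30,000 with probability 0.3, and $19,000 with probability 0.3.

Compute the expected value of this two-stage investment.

$71,758

EV(A) = 0.5 × 85000 + 0.125 × 44000 + 0.375 × 100000 = 42500 + 5500 + 37500 = 85500
EV(B) = 0.35 × 76000 + 0.35 × 99000 + 0.1 × 72000 + 0.2 × 173000 = 26600 + 34650 + 7200 + 34600 = 103050
EV(C) = 0.2 × 103000 + 0.2 × 94000 + 0.3 × 30000 + 0.3 × 19000 = 20600 + 18800 + 9000 + 5700 = 54100
Overall = 0.5 × 85500 + 0.04 × 103050 + 0.46 × 54100 = 42750 + 4122 + 24886 = 71758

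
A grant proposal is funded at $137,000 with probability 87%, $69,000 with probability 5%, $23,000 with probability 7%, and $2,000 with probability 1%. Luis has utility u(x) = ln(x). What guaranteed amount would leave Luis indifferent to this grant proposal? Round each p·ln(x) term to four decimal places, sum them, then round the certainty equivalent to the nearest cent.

$111,993.94

E[u] = 0.87·ln(137000) + 0.05·ln(69000) + 0.07·ln(23000) + 0.01·ln(2000) = 10.2901 + 0.5571 + 0.7030 + 0.0760 = 11.6262
CE = e^11.6262 ≈ 111993.94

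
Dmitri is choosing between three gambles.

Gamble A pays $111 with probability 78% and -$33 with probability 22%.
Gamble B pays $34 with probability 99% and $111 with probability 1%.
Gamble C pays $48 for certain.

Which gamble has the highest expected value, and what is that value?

Gamble A = 0.78 × 111 + 0.22 × (-33) = 86.58 − 7.26 = 79.32
Gamble B = 0.99 × 34 + 0.01 × 111 = 33.66 + 1.11 = 34.77
Gamble C: 48 (certain)

Gamble A ($79.32)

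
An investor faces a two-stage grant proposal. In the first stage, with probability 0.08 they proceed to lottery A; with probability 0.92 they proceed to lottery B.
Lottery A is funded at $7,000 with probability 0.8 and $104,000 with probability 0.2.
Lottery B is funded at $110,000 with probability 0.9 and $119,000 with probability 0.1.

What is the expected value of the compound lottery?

EV(A) = 0.8 × 7000 + 0.2 × 104000 = 5600 + 20800 = 26400
EV(B) = 0.9 × 110000 + 0.1 × 119000 = 99000 + 11900 = 110900
Overall = 0.08 × 26400 + 0.92 × 110900 = 2112 + 102028 = 104140

$104,140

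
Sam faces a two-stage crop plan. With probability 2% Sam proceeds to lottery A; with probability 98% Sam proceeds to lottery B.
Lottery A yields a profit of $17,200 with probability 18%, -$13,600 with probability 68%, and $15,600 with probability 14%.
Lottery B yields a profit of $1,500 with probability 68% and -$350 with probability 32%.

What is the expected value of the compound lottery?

$810.48

EV(A) = 0.18 × 17200 + 0.68 × (-13600) + 0.14 × 15600 = 3096 − 9248 + 2184 = -3968
EV(B) = 0.68 × 1500 + 0.32 × (-350) = 1020 − 112 = 908
Overall = 0.02 × (-3968) + 0.98 × 908 = -79.36 + 889.84 = 810.48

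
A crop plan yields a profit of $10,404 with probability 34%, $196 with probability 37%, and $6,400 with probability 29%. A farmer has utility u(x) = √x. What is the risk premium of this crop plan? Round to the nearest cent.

E[u] = 0.34·√10404 + 0.37·√196 + 0.29·√6400 = 0.34·102 + 0.37·14 + 0.29·80 = 63.06
CE = (63.06)² = 3976.5636
Risk premium = EV − CE = 5465.88 − 3976.5636 = 1489.3164

$1,489.32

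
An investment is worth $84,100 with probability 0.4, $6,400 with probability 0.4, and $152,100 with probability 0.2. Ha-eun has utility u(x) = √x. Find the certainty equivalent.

$51,076

E[u] = 0.4·√84100 + 0.4·√6400 + 0.2·√152100 = 0.4·290 + 0.4·80 + 0.2·390 = 226
CE = (226)² = 51076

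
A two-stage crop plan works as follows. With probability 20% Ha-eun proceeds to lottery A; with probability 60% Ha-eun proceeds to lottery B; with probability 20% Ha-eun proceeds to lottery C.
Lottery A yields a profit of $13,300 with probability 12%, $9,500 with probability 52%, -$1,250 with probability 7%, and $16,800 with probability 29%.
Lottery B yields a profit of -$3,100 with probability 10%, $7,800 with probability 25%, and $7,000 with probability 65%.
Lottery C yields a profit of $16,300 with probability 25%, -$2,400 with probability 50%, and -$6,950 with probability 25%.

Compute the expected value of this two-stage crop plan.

EV(A) = 0.12 × 13300 + 0.52 × 9500 + 0.07 × (-1250) + 0.29 × 16800 = 1596 + 4940 − 87.5 + 4872 = 11320.5
EV(B) = 0.1 × (-3100) + 0.25 × 7800 + 0.65 × 7000 = -310 + 1950 + 4550 = 6190
EV(C) = 0.25 × 16300 + 0.5 × (-2400) + 0.25 × (-6950) = 4075 − 1200 − 1737.5 = 1137.5
Overall = 0.2 × 11320.5 + 0.6 × 6190 + 0.2 × 1137.5 = 2264.1 + 3714 + 227.5 = 6205.6

$6,205.60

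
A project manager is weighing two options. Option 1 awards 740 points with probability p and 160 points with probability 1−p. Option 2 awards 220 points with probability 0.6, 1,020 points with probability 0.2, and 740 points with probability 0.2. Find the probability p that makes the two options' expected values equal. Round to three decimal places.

p = 0.559

EV(Option 2) = 0.6 × 220 + 0.2 × 1020 + 0.2 × 740 = 132 + 204 + 148 = 484
p·740 + (1−p)·160 = 484
580p + 160 = 484
p = (484 − 160) / 580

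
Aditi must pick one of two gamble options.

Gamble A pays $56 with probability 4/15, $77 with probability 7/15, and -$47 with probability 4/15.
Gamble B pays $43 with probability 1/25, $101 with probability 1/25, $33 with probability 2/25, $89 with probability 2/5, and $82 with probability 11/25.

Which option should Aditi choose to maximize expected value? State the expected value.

Gamble A = 4/15 × 56 + 7/15 × 77 + 4/15 × (-47) = 14.9333 + 35.9333 − 12.5333 = 38.3333
Gamble B = 1/25 × 43 + 1/25 × 101 + 2/25 × 33 + 2/5 × 89 + 11/25 × 82 = 1.72 + 4.04 + 2.64 + 35.6 + 36.08 = 80.08

Gamble B ($80.08)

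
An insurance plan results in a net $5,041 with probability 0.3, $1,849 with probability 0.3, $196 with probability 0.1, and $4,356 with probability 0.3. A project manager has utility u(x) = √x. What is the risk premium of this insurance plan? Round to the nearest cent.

E[u] = 0.3·√5041 + 0.3·√1849 + 0.1·√196 + 0.3·√4356 = 0.3·71 + 0.3·43 + 0.1·14 + 0.3·66 = 55.4
CE = (55.4)² = 3069.16
Risk premium = EV − CE = 3393.4 − 3069.16 = 324.24

$324.24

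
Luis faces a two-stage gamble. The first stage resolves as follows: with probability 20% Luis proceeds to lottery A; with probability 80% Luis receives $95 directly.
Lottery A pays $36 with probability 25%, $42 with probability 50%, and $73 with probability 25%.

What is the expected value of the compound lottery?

$85.65

EV(A) = 0.25 × 36 + 0.5 × 42 + 0.25 × 73 = 9 + 21 + 18.25 = 48.25
Branch B: 95 (certain)
Overall = 0.2 × 48.25 + 0.8 × 95 = 9.65 + 76 = 85.65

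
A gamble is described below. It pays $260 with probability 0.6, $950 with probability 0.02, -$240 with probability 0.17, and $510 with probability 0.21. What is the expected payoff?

EV = 0.6 × 260 + 0.02 × 950 + 0.17 × (-240) + 0.21 × 510 = 156 + 19 − 40.8 + 107.1 = 241.3

$241.30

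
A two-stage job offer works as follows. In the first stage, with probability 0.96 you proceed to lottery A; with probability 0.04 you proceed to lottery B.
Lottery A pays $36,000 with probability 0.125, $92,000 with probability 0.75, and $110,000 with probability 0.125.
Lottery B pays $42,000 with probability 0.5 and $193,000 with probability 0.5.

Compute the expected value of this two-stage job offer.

EV(A) = 0.125 × 36000 + 0.75 × 92000 + 0.125 × 110000 = 4500 + 69000 + 13750 = 87250
EV(B) = 0.5 × 42000 + 0.5 × 193000 = 21000 + 96500 = 117500
Overall = 0.96 × 87250 + 0.04 × 117500 = 83760 + 4700 = 88460

$88,460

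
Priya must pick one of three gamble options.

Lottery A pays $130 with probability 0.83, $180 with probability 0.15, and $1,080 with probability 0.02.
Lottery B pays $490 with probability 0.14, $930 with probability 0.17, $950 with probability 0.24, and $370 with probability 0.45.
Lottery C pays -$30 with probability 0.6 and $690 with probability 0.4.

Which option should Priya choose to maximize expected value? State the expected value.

Lottery B ($621.20)

Lottery A = 0.83 × 130 + 0.15 × 180 + 0.02 × 1080 = 107.9 + 27 + 21.6 = 156.5
Lottery B = 0.14 × 490 + 0.17 × 930 + 0.24 × 950 + 0.45 × 370 = 68.6 + 158.1 + 228 + 166.5 = 621.2
Lottery C = 0.6 × (-30) + 0.4 × 690 = -18 + 276 = 258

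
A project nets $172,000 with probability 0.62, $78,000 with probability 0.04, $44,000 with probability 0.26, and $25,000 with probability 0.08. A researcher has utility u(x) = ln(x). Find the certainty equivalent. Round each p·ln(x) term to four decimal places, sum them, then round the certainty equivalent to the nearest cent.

$100,197.65

E[u] = 0.62·ln(172000) + 0.04·ln(78000) + 0.26·ln(44000) + 0.08·ln(25000) = 7.4743 + 0.4506 + 2.7799 + 0.8101 = 11.5149
CE = e^11.5149 ≈ 100197.65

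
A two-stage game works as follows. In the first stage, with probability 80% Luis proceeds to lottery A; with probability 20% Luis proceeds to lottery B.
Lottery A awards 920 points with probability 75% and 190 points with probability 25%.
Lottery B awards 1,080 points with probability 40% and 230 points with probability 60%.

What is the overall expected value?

EV(A) = 0.75 × 920 + 0.25 × 190 = 690 + 47.5 = 737.5
EV(B) = 0.4 × 1080 + 0.6 × 230 = 432 + 138 = 570
Overall = 0.8 × 737.5 + 0.2 × 570 = 590 + 114 = 704

704 points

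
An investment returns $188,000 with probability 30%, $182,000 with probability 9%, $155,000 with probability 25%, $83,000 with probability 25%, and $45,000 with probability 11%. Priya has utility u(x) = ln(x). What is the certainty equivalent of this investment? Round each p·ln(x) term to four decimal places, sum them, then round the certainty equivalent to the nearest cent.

E[u] = 0.3·ln(188000) + 0.09·ln(182000) + 0.25·ln(155000) + 0.25·ln(83000) + 0.11·ln(45000) = 3.6433 + 1.0901 + 2.9878 + 2.8316 + 1.1786 = 11.7314
CE = e^11.7314 ≈ 124417.73

$124,417.73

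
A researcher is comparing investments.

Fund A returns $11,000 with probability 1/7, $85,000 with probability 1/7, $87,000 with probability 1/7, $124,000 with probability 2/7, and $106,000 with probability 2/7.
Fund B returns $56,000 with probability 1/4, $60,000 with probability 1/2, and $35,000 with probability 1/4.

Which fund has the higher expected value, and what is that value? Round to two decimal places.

Fund A ($91,857.14)

Fund A = 1/7 × 11000 + 1/7 × 85000 + 1/7 × 87000 + 2/7 × 124000 + 2/7 × 106000 = 1571.4286 + 12142.8571 + 12428.5714 + 35428.5714 + 30285.7143 = 91857.1429
Fund B = 1/4 × 56000 + 1/2 × 60000 + 1/4 × 35000 = 14000 + 30000 + 8750 = 52750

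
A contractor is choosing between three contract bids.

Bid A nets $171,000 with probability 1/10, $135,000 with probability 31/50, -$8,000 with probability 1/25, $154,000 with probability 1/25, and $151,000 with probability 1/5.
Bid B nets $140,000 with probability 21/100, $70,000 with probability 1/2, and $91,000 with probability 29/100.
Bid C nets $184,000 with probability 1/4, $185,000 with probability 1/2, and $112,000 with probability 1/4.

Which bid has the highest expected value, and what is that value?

Bid A = 1/10 × 171000 + 31/50 × 135000 + 1/25 × (-8000) + 1/25 × 154000 + 1/5 × 151000 = 17100 + 83700 − 320 + 6160 + 30200 = 136840
Bid B = 21/100 × 140000 + 1/2 × 70000 + 29/100 × 91000 = 29400 + 35000 + 26390 = 90790
Bid C = 1/4 × 184000 + 1/2 × 185000 + 1/4 × 112000 = 46000 + 92500 + 28000 = 166500

Bid C ($166,500)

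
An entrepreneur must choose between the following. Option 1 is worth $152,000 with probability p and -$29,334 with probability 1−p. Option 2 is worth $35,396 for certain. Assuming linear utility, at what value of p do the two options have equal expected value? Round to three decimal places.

p = 0.357

p·152000 + (1−p)·(-29334) = 35396
181334p − 29334 = 35396
p = (35396 + 29334) / 181334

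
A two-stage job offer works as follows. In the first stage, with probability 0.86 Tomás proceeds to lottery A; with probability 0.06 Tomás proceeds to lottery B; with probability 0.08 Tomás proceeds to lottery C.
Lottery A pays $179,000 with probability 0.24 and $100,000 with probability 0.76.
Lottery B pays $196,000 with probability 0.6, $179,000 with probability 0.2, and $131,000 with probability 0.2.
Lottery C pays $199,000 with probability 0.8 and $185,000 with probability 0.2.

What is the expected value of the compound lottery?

EV(A) = 0.24 × 179000 + 0.76 × 100000 = 42960 + 76000 = 118960
EV(B) = 0.6 × 196000 + 0.2 × 179000 + 0.2 × 131000 = 117600 + 35800 + 26200 = 179600
EV(C) = 0.8 × 199000 + 0.2 × 185000 = 159200 + 37000 = 196200
Overall = 0.86 × 118960 + 0.06 × 179600 + 0.08 × 196200 = 102305.6 + 10776 + 15696 = 128777.6

$128,777.60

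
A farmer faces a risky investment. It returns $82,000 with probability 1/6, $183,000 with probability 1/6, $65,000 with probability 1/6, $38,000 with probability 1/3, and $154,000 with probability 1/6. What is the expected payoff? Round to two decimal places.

EV = 1/6 × 82000 + 1/6 × 183000 + 1/6 × 65000 + 1/3 × 38000 + 1/6 × 154000 = 13666.6667 + 30500 + 10833.3333 + 12666.6667 + 25666.6667 = 93333.3333

$93,333.33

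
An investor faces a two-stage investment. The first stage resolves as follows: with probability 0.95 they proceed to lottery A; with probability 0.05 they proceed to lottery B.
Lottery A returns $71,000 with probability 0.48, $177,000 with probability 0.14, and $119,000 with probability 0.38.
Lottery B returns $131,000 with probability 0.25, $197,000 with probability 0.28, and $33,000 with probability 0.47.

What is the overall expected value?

EV(A) = 0.48 × 71000 + 0.14 × 177000 + 0.38 × 119000 = 34080 + 24780 + 45220 = 104080
EV(B) = 0.25 × 131000 + 0.28 × 197000 + 0.47 × 33000 = 32750 + 55160 + 15510 = 103420
Overall = 0.95 × 104080 + 0.05 × 103420 = 98876 + 5171 = 104047

$104,047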